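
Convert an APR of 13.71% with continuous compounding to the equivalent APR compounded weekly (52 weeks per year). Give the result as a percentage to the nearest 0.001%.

13.728%

EAR under continuous compounding: e^0.1371 − 1 = 0.146943.
Solve (1 + r/52)^52 = 1.146943: r/52 = 1.146943^(1/52) − 1 = 0.002640, so r = 0.137281 = 13.728%.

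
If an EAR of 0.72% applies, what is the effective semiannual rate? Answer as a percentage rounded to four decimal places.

0.3594%

The per-half-year rate i satisfies (1 + i)^2 = 1 + 0.0072.
i = 1.0072^(1/2) − 1 = 0.0035935 = 0.3594%.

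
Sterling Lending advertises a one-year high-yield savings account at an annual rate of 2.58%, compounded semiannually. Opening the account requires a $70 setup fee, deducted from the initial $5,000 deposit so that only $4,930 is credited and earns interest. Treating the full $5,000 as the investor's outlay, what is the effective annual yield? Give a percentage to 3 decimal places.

1.160%

Value after one year: 4,930 × (1 + 0.0258/2)^2 = 4,930 × 1.025966 = $5,058.01.
Effective yield on the $5,000 outlay: 5,058.01 / 5,000 − 1 = 0.011603 = 1.160%.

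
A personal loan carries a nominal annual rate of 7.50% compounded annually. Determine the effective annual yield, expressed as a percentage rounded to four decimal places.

7.5000%

Annual compounding means the effective rate equals the nominal rate: 7.5000%.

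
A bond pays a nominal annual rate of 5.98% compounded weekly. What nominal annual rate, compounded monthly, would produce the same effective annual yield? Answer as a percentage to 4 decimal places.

5.9915%

EAR = (1 + 0.0598/52)^52 − 1 = 0.061588.
Solve (1 + r/12)^12 = 1.061588: r/12 = 1.061588^(1/12) − 1 = 0.004993, so r = 0.059915 = 5.9915%.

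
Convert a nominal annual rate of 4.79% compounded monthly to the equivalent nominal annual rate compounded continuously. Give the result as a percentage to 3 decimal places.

4.780%

EAR = (1 + 0.0479/12)^12 − 1 = 0.048966.
Equivalent continuous rate: r = ln(1 + 0.048966) = 0.047805 = 4.780%.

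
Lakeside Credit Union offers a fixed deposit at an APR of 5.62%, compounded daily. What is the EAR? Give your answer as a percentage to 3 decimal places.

5.780%

EAR = (1 + 0.0562/365)^365 − 1.
= 1.057805 − 1 = 5.780%.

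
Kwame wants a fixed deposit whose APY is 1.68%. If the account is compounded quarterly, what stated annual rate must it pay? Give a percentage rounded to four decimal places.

(1 + r/4)^4 − 1 = 0.0168, so 1 + r/4 = 1.0168^(1/4).
r/4 = 0.004174, so r = 0.016695 = 1.6695%.

1.6695%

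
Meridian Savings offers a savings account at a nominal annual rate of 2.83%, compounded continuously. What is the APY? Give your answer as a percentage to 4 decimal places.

2.8704%

With continuous compounding, EAR = e^0.0283 − 1.
e^0.0283 = 1.028704, so EAR = 0.028704 = 2.8704%.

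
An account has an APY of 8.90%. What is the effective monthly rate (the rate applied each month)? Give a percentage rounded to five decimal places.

The per-month rate i satisfies (1 + i)^12 = 1 + 0.0890.
i = 1.0890^(1/12) − 1 = 0.0071303 = 0.71303%.

0.71303%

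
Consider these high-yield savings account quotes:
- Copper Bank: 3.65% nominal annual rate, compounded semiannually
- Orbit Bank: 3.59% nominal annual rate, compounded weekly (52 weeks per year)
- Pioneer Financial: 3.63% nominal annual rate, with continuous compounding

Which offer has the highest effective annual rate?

Pioneer Financial

Copper Bank: (1 + 0.0365/2)^2 − 1 = 3.683%
Orbit Bank: (1 + 0.0359/52)^52 − 1 = 3.654%
Pioneer Financial: e^0.0363 − 1 = 3.697%
The highest effective annual rate is Pioneer Financial at 3.697%.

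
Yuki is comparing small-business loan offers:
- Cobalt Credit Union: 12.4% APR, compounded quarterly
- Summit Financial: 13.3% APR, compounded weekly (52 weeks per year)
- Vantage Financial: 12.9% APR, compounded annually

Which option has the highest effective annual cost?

Cobalt Credit Union: (1 + 0.124/4)^4 − 1 = 12.989%
Summit Financial: (1 + 0.133/52)^52 − 1 = 14.206%
Vantage Financial: compounded annually, EAR = 12.900%
The highest effective annual rate is Summit Financial at 14.206%.

Summit Financial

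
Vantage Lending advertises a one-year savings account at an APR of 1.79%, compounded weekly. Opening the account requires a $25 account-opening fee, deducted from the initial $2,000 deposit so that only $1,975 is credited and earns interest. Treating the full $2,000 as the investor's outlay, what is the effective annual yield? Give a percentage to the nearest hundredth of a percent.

0.53%

Value after one year: 1,975 × (1 + 0.0179/52)^52 = 1,975 × 1.018058 = $2,010.66.
Effective yield on the $2,000 outlay: 2,010.66 / 2,000 − 1 = 0.005332 = 0.53%.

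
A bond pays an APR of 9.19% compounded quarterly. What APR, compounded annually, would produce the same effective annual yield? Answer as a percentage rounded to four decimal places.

EAR = (1 + 0.0919/4)^4 − 1 = 0.095116.
Compounded annually, the equivalent nominal rate is the EAR itself: 9.5116%.

9.5116%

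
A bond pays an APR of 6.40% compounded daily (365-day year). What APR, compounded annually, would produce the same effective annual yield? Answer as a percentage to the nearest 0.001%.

EAR = (1 + 0.0640/365)^365 − 1 = 0.066086.
Compounded annually, the equivalent nominal rate is the EAR itself: 6.609%.

6.609%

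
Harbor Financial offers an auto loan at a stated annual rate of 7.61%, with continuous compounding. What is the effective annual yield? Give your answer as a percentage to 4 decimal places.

With continuous compounding, EAR = e^0.0761 − 1.
e^0.0761 = 1.079070, so EAR = 0.079070 = 7.9070%.

7.9070%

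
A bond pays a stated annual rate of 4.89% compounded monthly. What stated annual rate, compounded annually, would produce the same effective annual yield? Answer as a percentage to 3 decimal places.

EAR = (1 + 0.0489/12)^12 − 1 = 0.050011.
Compounded annually, the equivalent nominal rate is the EAR itself: 5.001%.

5.001%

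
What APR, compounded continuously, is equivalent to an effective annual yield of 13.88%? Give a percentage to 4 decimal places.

Continuous: nominal r satisfies e^r − 1 = 0.1388.
r = ln(1 + 0.1388) = ln(1.1388) = 0.129975 = 12.9975%.

12.9975%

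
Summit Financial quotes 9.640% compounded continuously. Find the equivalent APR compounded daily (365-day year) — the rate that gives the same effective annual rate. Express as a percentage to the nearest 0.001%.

9.641%

EAR under continuous compounding: e^0.09640 − 1 = 0.101199.
Solve (1 + r/365)^365 = 1.101199: r/365 = 1.101199^(1/365) − 1 = 0.000264, so r = 0.096413 = 9.641%.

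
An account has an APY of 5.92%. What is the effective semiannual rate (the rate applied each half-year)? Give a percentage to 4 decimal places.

2.9174%

The per-half-year rate i satisfies (1 + i)^2 = 1 + 0.0592.
i = 1.0592^(1/2) − 1 = 0.0291744 = 2.9174%.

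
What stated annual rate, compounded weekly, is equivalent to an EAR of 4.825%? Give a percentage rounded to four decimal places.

(1 + r/52)^52 − 1 = 0.04825, so 1 + r/52 = 1.04825^(1/52).
r/52 = 0.000907, so r = 0.047143 = 4.7143%.

4.7143%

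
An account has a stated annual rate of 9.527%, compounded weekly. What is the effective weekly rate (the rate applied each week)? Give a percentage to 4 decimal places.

With a nominal annual rate compounded weekly, the periodic rate is the nominal rate divided by 52.
i = 0.09527 / 52 = 0.0018321 = 0.1832%.

0.1832%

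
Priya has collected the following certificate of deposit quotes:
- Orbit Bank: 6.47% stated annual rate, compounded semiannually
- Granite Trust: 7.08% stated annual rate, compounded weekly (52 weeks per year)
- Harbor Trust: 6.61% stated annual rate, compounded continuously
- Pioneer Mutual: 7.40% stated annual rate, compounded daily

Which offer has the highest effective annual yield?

Orbit Bank: (1 + 0.0647/2)^2 − 1 = 6.575%
Granite Trust: (1 + 0.0708/52)^52 − 1 = 7.331%
Harbor Trust: e^0.0661 − 1 = 6.833%
Pioneer Mutual: (1 + 0.0740/365)^365 − 1 = 7.680%
The highest effective annual rate is Pioneer Mutual at 7.680%.

Pioneer Mutual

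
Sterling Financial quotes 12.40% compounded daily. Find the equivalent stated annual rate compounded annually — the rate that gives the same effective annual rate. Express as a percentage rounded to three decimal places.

13.199%

EAR = (1 + 0.1240/365)^365 − 1 = 0.131992.
Compounded annually, the equivalent nominal rate is the EAR itself: 13.199%.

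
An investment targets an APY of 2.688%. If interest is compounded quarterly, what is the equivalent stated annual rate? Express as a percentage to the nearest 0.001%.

2.661%

(1 + r/4)^4 − 1 = 0.02688, so 1 + r/4 = 1.02688^(1/4).
r/4 = 0.006653, so r = 0.026613 = 2.661%.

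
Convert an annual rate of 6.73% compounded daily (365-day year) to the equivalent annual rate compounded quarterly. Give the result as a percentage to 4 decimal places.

6.7863%

EAR = (1 + 0.0673/365)^365 − 1 = 0.069610.
Solve (1 + r/4)^4 = 1.069610: r/4 = 1.069610^(1/4) − 1 = 0.016966, so r = 0.067863 = 6.7863%.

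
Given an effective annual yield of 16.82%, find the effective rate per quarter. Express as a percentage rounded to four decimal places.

3.9631%

The per-quarter rate i satisfies (1 + i)^4 = 1 + 0.1682.
i = 1.1682^(1/4) − 1 = 0.0396312 = 3.9631%.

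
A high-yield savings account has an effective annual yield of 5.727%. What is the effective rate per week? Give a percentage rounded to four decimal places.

The per-week rate i satisfies (1 + i)^52 = 1 + 0.05727.
i = 1.05727^(1/52) − 1 = 0.0010715 = 0.1072%.

0.1072%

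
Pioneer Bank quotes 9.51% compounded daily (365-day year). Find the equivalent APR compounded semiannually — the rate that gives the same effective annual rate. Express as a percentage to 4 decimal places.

9.7384%

EAR = (1 + 0.0951/365)^365 − 1 = 0.099755.
Solve (1 + r/2)^2 = 1.099755: r/2 = 1.099755^(1/2) − 1 = 0.048692, so r = 0.097384 = 9.7384%.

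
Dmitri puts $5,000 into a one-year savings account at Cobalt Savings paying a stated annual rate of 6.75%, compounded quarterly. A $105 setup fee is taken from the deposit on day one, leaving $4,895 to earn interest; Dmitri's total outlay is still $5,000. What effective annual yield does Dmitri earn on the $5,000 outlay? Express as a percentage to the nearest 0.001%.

4.677%

Value after one year: 4,895 × (1 + 0.0675/4)^4 = 4,895 × 1.069228 = $5,233.87.
Effective yield on the $5,000 outlay: 5,233.87 / 5,000 − 1 = 0.046774 = 4.677%.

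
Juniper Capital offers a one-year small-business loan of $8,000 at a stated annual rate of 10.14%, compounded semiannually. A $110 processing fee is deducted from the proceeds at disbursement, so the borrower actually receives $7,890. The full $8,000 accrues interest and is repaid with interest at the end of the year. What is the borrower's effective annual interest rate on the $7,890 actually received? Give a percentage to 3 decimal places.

11.936%

Amount owed after one year: 8,000 × (1 + 0.1014/2)^2 = 8,000 × 1.103970 = $8,831.76.
Effective rate on net proceeds: 8,831.76 / 7,890 − 1 = 0.119362 = 11.936%.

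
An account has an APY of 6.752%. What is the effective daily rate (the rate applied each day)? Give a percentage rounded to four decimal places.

0.0179%

The per-day rate i satisfies (1 + i)^365 = 1 + 0.06752.
i = 1.06752^(1/365) − 1 = 0.0001790 = 0.0179%.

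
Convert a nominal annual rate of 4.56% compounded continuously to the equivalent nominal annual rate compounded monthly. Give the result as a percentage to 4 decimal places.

4.5687%

EAR under continuous compounding: e^0.0456 − 1 = 0.046656.
Solve (1 + r/12)^12 = 1.046656: r/12 = 1.046656^(1/12) − 1 = 0.003807, so r = 0.045687 = 4.5687%.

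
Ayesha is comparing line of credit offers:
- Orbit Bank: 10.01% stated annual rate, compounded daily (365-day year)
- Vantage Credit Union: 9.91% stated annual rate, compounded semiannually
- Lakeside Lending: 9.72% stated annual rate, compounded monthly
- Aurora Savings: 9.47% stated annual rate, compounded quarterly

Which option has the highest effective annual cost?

Orbit Bank: (1 + 0.1001/365)^365 − 1 = 10.527%
Vantage Credit Union: (1 + 0.0991/2)^2 − 1 = 10.156%
Lakeside Lending: (1 + 0.0972/12)^12 − 1 = 10.165%
Aurora Savings: (1 + 0.0947/4)^4 − 1 = 9.812%
The highest effective annual rate is Orbit Bank at 10.527%.

Orbit Bank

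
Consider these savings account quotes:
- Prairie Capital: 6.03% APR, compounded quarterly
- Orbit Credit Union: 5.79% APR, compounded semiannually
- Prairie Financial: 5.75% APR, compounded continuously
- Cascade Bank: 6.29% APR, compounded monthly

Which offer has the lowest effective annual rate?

Prairie Capital: (1 + 0.0603/4)^4 − 1 = 6.168%
Orbit Credit Union: (1 + 0.0579/2)^2 − 1 = 5.874%
Prairie Financial: e^0.0575 − 1 = 5.919%
Cascade Bank: (1 + 0.0629/12)^12 − 1 = 6.475%
The lowest effective annual rate is Orbit Credit Union at 5.874%.

Orbit Credit Union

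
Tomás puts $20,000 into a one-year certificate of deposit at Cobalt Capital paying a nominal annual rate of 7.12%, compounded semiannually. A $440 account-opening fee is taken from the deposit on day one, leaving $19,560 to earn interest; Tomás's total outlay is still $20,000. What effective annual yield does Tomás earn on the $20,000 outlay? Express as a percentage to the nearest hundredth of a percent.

Value after one year: 19,560 × (1 + 0.0712/2)^2 = 19,560 × 1.072467 = $20,977.46.
Effective yield on the $20,000 outlay: 20,977.46 / 20,000 − 1 = 0.048873 = 4.89%.

4.89%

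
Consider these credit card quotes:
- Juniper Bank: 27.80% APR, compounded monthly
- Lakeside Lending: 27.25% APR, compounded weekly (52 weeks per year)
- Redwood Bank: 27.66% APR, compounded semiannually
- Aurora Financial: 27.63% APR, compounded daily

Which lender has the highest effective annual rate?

Aurora Financial

Juniper Bank: (1 + 0.2780/12)^12 − 1 = 31.631%
Lakeside Lending: (1 + 0.2725/52)^52 − 1 = 31.231%
Redwood Bank: (1 + 0.2766/2)^2 − 1 = 29.573%
Aurora Financial: (1 + 0.2763/365)^365 − 1 = 31.811%
The highest effective annual rate is Aurora Financial at 31.811%.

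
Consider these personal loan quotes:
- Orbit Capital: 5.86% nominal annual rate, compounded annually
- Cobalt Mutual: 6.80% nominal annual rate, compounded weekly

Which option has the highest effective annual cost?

Orbit Capital: compounded annually, EAR = 5.860%
Cobalt Mutual: (1 + 0.0680/52)^52 − 1 = 7.032%
The highest effective annual rate is Cobalt Mutual at 7.032%.

Cobalt Mutual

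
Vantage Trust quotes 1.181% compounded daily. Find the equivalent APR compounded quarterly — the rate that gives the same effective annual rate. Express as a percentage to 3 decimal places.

1.183%

EAR = (1 + 0.01181/365)^365 − 1 = 0.011880.
Solve (1 + r/4)^4 = 1.011880: r/4 = 1.011880^(1/4) − 1 = 0.002957, so r = 0.011827 = 1.183%.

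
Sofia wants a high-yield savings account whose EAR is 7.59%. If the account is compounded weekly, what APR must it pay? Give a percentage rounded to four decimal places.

(1 + r/52)^52 − 1 = 0.0759, so 1 + r/52 = 1.0759^(1/52).
r/52 = 0.001408, so r = 0.073209 = 7.3209%.

7.3209%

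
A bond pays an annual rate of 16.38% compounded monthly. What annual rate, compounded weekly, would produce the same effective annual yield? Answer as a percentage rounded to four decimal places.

16.2947%

EAR = (1 + 0.1638/12)^12 − 1 = 0.176674.
Solve (1 + r/52)^52 = 1.176674: r/52 = 1.176674^(1/52) − 1 = 0.003134, so r = 0.162947 = 16.2947%.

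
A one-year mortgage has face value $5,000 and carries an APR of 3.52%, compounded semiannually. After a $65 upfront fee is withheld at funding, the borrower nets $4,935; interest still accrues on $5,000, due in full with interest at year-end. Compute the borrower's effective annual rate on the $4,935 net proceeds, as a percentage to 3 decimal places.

Amount owed after one year: 5,000 × (1 + 0.0352/2)^2 = 5,000 × 1.035510 = $5,177.55.
Effective rate on net proceeds: 5,177.55 / 4,935 − 1 = 0.049149 = 4.915%.

4.915%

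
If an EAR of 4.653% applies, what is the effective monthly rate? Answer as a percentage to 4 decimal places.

The per-month rate i satisfies (1 + i)^12 = 1 + 0.04653.
i = 1.04653^(1/12) − 1 = 0.0037972 = 0.3797%.

0.3797%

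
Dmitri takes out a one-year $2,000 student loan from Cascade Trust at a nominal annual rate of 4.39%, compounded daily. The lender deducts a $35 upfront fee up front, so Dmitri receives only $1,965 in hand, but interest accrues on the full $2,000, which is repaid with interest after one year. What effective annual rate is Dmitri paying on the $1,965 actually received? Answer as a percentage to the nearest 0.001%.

6.349%

Amount owed after one year: 2,000 × (1 + 0.0439/365)^365 = 2,000 × 1.044875 = $2,089.75.
Effective rate on net proceeds: 2,089.75 / 1,965 − 1 = 0.063486 = 6.349%.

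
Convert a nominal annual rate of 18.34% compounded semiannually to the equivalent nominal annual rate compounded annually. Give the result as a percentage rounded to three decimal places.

EAR = (1 + 0.1834/2)^2 − 1 = 0.191809.
Compounded annually, the equivalent nominal rate is the EAR itself: 19.181%.

19.181%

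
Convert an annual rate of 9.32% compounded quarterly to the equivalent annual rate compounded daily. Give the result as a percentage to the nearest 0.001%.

9.214%

EAR = (1 + 0.0932/4)^4 − 1 = 0.096508.
Solve (1 + r/365)^365 = 1.096508: r/365 = 1.096508^(1/365) − 1 = 0.000252, so r = 0.092142 = 9.214%.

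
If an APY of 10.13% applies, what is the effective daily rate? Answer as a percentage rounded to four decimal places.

The per-day rate i satisfies (1 + i)^365 = 1 + 0.1013.
i = 1.1013^(1/365) − 1 = 0.0002644 = 0.0264%.

0.0264%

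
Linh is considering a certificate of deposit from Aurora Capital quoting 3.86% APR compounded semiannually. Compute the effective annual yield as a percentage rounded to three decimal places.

3.897%

EAR = (1 + 0.0386/2)^2 − 1.
= (1 + 0.019300)^2 − 1 = 1.038972 − 1 = 3.897%.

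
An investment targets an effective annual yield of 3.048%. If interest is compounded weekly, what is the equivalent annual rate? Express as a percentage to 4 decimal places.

3.0033%

(1 + r/52)^52 − 1 = 0.03048, so 1 + r/52 = 1.03048^(1/52).
r/52 = 0.000578, so r = 0.030033 = 3.0033%.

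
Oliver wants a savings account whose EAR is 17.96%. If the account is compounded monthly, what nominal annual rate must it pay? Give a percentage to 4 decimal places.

16.6317%

(1 + r/12)^12 − 1 = 0.1796, so 1 + r/12 = 1.1796^(1/12).
r/12 = 0.013860, so r = 0.166317 = 16.6317%.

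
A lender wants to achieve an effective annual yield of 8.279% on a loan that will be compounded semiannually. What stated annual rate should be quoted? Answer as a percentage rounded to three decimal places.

(1 + r/2)^2 − 1 = 0.08279, so 1 + r/2 = 1.08279^(1/2).
r/2 = 0.040572, so r = 0.081144 = 8.114%.

8.114%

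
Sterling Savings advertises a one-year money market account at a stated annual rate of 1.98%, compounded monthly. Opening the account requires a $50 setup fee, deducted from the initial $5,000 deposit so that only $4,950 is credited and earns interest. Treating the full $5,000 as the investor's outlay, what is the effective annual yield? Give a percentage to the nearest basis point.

0.98%

Value after one year: 4,950 × (1 + 0.0198/12)^12 = 4,950 × 1.019981 = $5,048.90.
Effective yield on the $5,000 outlay: 5,048.90 / 5,000 − 1 = 0.009781 = 0.98%.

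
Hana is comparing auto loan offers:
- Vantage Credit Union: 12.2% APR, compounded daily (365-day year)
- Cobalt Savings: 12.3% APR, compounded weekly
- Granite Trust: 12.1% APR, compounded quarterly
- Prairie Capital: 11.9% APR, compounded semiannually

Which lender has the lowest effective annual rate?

Prairie Capital

Vantage Credit Union: (1 + 0.122/365)^365 − 1 = 12.973%
Cobalt Savings: (1 + 0.123/52)^52 − 1 = 13.072%
Granite Trust: (1 + 0.121/4)^4 − 1 = 12.660%
Prairie Capital: (1 + 0.119/2)^2 − 1 = 12.254%
The lowest effective annual rate is Prairie Capital at 12.254%.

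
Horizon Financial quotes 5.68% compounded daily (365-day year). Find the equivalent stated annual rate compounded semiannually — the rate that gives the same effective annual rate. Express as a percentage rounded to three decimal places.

EAR = (1 + 0.0568/365)^365 − 1 = 0.058439.
Solve (1 + r/2)^2 = 1.058439: r/2 = 1.058439^(1/2) − 1 = 0.028805, so r = 0.057610 = 5.761%.

5.761%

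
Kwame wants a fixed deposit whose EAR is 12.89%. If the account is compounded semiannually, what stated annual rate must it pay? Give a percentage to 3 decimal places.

(1 + r/2)^2 − 1 = 0.1289, so 1 + r/2 = 1.1289^(1/2).
r/2 = 0.062497, so r = 0.124994 = 12.499%.

12.499%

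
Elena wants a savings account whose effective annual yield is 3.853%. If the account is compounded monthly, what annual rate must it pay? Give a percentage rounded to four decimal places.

(1 + r/12)^12 − 1 = 0.03853, so 1 + r/12 = 1.03853^(1/12).
r/12 = 0.003155, so r = 0.037866 = 3.7866%.

3.7866%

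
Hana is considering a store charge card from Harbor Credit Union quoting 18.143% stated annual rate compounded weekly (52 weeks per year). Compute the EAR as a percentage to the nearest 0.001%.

EAR = (1 + 0.18143/52)^52 − 1.
= 1.198552 − 1 = 19.855%.

19.855%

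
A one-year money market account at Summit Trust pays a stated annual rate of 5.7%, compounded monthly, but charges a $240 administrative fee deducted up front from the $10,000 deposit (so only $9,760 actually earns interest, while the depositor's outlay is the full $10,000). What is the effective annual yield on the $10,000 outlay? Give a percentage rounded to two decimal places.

Value after one year: 9,760 × (1 + 0.057/12)^12 = 9,760 × 1.058513 = $10,331.09.
Effective yield on the $10,000 outlay: 10,331.09 / 10,000 − 1 = 0.033109 = 3.31%.

3.31%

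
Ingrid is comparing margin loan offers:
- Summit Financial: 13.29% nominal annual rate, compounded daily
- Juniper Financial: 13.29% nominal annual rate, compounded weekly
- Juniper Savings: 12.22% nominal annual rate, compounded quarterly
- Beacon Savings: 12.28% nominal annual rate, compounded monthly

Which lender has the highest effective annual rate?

Summit Financial: (1 + 0.1329/365)^365 − 1 = 14.211%
Juniper Financial: (1 + 0.1329/52)^52 − 1 = 14.194%
Juniper Savings: (1 + 0.1222/4)^4 − 1 = 12.791%
Beacon Savings: (1 + 0.1228/12)^12 − 1 = 12.995%
The highest effective annual rate is Summit Financial at 14.211%.

Summit Financial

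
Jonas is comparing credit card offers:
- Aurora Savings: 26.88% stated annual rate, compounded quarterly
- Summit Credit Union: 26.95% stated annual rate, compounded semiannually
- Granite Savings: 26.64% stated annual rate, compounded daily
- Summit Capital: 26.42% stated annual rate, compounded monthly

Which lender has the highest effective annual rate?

Aurora Savings: (1 + 0.2688/4)^4 − 1 = 29.713%
Summit Credit Union: (1 + 0.2695/2)^2 − 1 = 28.766%
Granite Savings: (1 + 0.2664/365)^365 − 1 = 30.513%
Summit Capital: (1 + 0.2642/12)^12 − 1 = 29.866%
The highest effective annual rate is Granite Savings at 30.513%.

Granite Savings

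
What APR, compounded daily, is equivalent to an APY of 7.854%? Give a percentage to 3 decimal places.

7.562%

(1 + r/365)^365 − 1 = 0.07854, so 1 + r/365 = 1.07854^(1/365).
r/365 = 0.000207, so r = 0.075616 = 7.562%.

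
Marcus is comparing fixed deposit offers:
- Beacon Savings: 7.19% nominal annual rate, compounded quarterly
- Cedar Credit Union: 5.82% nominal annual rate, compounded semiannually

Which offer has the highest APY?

Beacon Savings

Beacon Savings: (1 + 0.0719/4)^4 − 1 = 7.386%
Cedar Credit Union: (1 + 0.0582/2)^2 − 1 = 5.905%
The highest effective annual rate is Beacon Savings at 7.386%.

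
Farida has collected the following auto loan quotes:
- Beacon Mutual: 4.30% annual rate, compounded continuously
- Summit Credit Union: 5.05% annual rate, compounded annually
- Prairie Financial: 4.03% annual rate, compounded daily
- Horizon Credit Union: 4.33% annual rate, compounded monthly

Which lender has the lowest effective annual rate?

Prairie Financial

Beacon Mutual: e^0.0430 − 1 = 4.394%
Summit Credit Union: compounded annually, EAR = 5.050%
Prairie Financial: (1 + 0.0403/365)^365 − 1 = 4.112%
Horizon Credit Union: (1 + 0.0433/12)^12 − 1 = 4.417%
The lowest effective annual rate is Prairie Financial at 4.112%.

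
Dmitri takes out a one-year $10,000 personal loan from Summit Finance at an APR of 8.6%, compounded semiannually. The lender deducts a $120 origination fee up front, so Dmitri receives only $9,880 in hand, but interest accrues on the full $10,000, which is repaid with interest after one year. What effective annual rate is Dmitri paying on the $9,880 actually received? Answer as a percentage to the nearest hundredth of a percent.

Amount owed after one year: 10,000 × (1 + 0.086/2)^2 = 10,000 × 1.087849 = $10,878.49.
Effective rate on net proceeds: 10,878.49 / 9,880 − 1 = 0.101062 = 10.11%.

10.11%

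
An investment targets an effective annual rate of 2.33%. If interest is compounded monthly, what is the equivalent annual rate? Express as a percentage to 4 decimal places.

2.3055%

(1 + r/12)^12 − 1 = 0.0233, so 1 + r/12 = 1.0233^(1/12).
r/12 = 0.001921, so r = 0.023055 = 2.3055%.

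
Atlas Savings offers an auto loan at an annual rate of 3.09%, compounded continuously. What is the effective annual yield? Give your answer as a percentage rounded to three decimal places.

With continuous compounding, EAR = e^0.0309 − 1.
e^0.0309 = 1.031382, so EAR = 0.031382 = 3.138%.

3.138%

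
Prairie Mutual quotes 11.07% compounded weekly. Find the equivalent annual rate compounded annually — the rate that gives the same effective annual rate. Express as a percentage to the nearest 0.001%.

11.693%

EAR = (1 + 0.1107/52)^52 − 1 = 0.116928.
Compounded annually, the equivalent nominal rate is the EAR itself: 11.693%.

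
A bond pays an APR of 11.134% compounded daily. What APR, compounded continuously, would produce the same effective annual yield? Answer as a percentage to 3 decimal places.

EAR = (1 + 0.11134/365)^365 − 1 = 0.117756.
Equivalent continuous rate: r = ln(1 + 0.117756) = 0.111323 = 11.132%.

11.132%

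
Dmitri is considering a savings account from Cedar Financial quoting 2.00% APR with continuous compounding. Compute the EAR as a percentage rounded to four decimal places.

2.0201%

With continuous compounding, EAR = e^0.0200 − 1.
e^0.0200 = 1.020201, so EAR = 0.020201 = 2.0201%.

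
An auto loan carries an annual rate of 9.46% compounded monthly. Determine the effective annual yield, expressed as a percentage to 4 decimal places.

9.8811%

EAR = (1 + 0.0946/12)^12 − 1.
= 1.098811 − 1 = 9.8811%.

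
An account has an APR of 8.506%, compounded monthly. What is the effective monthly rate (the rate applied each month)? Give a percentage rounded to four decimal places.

0.7088%

With a nominal annual rate compounded monthly, the periodic rate is the nominal rate divided by 12.
i = 0.08506 / 12 = 0.0070883 = 0.7088%.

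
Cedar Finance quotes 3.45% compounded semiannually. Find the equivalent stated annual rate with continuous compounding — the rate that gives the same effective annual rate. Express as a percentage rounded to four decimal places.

EAR = (1 + 0.0345/2)^2 − 1 = 0.034798.
Equivalent continuous rate: r = ln(1 + 0.034798) = 0.034206 = 3.4206%.

3.4206%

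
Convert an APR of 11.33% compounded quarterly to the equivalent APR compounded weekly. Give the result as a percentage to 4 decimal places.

EAR = (1 + 0.1133/4)^4 − 1 = 0.118205.
Solve (1 + r/52)^52 = 1.118205: r/52 = 1.118205^(1/52) − 1 = 0.002151, so r = 0.111845 = 11.1845%.

11.1845%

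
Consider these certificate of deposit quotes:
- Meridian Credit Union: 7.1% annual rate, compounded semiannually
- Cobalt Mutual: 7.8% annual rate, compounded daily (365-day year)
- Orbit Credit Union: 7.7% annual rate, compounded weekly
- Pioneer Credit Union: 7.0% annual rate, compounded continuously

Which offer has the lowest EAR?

Meridian Credit Union: (1 + 0.071/2)^2 − 1 = 7.226%
Cobalt Mutual: (1 + 0.078/365)^365 − 1 = 8.111%
Orbit Credit Union: (1 + 0.077/52)^52 − 1 = 7.998%
Pioneer Credit Union: e^0.070 − 1 = 7.251%
The lowest effective annual rate is Meridian Credit Union at 7.226%.

Meridian Credit Union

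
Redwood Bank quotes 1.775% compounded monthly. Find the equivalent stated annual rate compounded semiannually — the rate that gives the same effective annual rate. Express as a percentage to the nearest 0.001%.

EAR = (1 + 0.01775/12)^12 − 1 = 0.017895.
Solve (1 + r/2)^2 = 1.017895: r/2 = 1.017895^(1/2) − 1 = 0.008908, so r = 0.017816 = 1.782%.

1.782%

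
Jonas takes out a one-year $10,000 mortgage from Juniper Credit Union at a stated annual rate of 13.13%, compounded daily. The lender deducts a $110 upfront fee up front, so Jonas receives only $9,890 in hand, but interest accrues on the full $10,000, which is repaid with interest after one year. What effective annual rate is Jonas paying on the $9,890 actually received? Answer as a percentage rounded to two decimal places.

Amount owed after one year: 10,000 × (1 + 0.1313/365)^365 = 10,000 × 1.140283 = $11,402.83.
Effective rate on net proceeds: 11,402.83 / 9,890 − 1 = 0.152966 = 15.30%.

15.30%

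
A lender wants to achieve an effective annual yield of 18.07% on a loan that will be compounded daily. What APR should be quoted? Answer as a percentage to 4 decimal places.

(1 + r/365)^365 − 1 = 0.1807, so 1 + r/365 = 1.1807^(1/365).
r/365 = 0.000455, so r = 0.166145 = 16.6145%.

16.6145%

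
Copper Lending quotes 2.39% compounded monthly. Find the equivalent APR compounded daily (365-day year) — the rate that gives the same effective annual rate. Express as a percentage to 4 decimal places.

2.3877%

EAR = (1 + 0.0239/12)^12 − 1 = 0.024164.
Solve (1 + r/365)^365 = 1.024164: r/365 = 1.024164^(1/365) − 1 = 0.000065, so r = 0.023877 = 2.3877%.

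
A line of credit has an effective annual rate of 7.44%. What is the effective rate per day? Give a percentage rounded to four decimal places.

0.0197%

The per-day rate i satisfies (1 + i)^365 = 1 + 0.0744.
i = 1.0744^(1/365) − 1 = 0.0001966 = 0.0197%.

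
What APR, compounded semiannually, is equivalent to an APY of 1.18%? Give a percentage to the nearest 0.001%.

(1 + r/2)^2 − 1 = 0.0118, so 1 + r/2 = 1.0118^(1/2).
r/2 = 0.005883, so r = 0.011765 = 1.177%.

1.177%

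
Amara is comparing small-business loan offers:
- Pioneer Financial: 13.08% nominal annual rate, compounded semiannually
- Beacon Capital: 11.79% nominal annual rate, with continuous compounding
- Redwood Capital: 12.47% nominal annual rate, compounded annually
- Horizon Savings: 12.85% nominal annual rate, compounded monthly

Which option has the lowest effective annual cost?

Pioneer Financial: (1 + 0.1308/2)^2 − 1 = 13.508%
Beacon Capital: e^0.1179 − 1 = 12.513%
Redwood Capital: compounded annually, EAR = 12.470%
Horizon Savings: (1 + 0.1285/12)^12 − 1 = 13.634%
The lowest effective annual rate is Redwood Capital at 12.470%.

Redwood Capital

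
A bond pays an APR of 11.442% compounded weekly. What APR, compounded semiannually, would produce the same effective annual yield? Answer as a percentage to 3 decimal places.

11.762%

EAR = (1 + 0.11442/52)^52 − 1 = 0.121082.
Solve (1 + r/2)^2 = 1.121082: r/2 = 1.121082^(1/2) − 1 = 0.058812, so r = 0.117623 = 11.762%.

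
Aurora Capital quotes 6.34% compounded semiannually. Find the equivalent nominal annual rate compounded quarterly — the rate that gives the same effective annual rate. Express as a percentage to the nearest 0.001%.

EAR = (1 + 0.0634/2)^2 − 1 = 0.064405.
Solve (1 + r/4)^4 = 1.064405: r/4 = 1.064405^(1/4) − 1 = 0.015726, so r = 0.062905 = 6.291%.

6.291%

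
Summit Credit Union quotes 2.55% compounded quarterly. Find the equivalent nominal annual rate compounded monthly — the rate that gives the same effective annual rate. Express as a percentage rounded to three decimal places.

EAR = (1 + 0.0255/4)^4 − 1 = 0.025745.
Solve (1 + r/12)^12 = 1.025745: r/12 = 1.025745^(1/12) − 1 = 0.002121, so r = 0.025446 = 2.545%.

2.545%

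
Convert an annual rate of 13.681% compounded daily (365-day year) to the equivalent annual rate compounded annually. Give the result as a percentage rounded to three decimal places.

EAR = (1 + 0.13681/365)^365 − 1 = 0.146581.
Compounded annually, the equivalent nominal rate is the EAR itself: 14.658%.

14.658%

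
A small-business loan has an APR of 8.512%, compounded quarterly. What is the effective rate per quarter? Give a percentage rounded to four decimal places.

With a nominal annual rate compounded quarterly, the periodic rate is the nominal rate divided by 4.
i = 0.08512 / 4 = 0.0212800 = 2.1280%.

2.1280%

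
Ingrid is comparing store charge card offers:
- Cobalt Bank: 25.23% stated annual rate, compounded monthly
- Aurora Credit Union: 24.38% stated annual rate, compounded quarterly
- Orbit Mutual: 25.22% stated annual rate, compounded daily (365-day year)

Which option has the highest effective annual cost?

Orbit Mutual

Cobalt Bank: (1 + 0.2523/12)^12 − 1 = 28.362%
Aurora Credit Union: (1 + 0.2438/4)^4 − 1 = 26.701%
Orbit Mutual: (1 + 0.2522/365)^365 − 1 = 28.674%
The highest effective annual rate is Orbit Mutual at 28.674%.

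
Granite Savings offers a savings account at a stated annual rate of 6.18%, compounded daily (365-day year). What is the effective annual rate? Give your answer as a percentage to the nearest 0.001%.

6.374%

EAR = (1 + 0.0618/365)^365 − 1.
= 1.063744 − 1 = 6.374%.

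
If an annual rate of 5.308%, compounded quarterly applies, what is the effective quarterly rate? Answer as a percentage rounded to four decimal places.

With a nominal annual rate compounded quarterly, the periodic rate is the nominal rate divided by 4.
i = 0.05308 / 4 = 0.0132700 = 1.3270%.

1.3270%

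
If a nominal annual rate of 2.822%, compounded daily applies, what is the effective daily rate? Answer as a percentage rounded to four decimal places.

0.0077%

With a nominal annual rate compounded daily, the periodic rate is the nominal rate divided by 365.
i = 0.02822 / 365 = 0.0000773 = 0.0077%.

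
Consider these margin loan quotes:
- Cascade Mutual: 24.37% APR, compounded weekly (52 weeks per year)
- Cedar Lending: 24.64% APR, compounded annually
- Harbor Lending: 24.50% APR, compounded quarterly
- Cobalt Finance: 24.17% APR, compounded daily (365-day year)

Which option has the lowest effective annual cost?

Cedar Lending

Cascade Mutual: (1 + 0.2437/52)^52 − 1 = 27.524%
Cedar Lending: compounded annually, EAR = 24.640%
Harbor Lending: (1 + 0.2450/4)^4 − 1 = 26.844%
Cobalt Finance: (1 + 0.2417/365)^365 − 1 = 27.331%
The lowest effective annual rate is Cedar Lending at 24.640%.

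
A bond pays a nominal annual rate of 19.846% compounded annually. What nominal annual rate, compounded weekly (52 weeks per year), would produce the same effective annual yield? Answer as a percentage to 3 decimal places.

Compounded annually, EAR = nominal = 0.198460.
Solve (1 + r/52)^52 = 1.198460: r/52 = 1.198460^(1/52) − 1 = 0.003488, so r = 0.181353 = 18.135%.

18.135%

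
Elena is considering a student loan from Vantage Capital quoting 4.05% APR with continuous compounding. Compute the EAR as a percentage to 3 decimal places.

With continuous compounding, EAR = e^0.0405 − 1.
e^0.0405 = 1.041331, so EAR = 0.041331 = 4.133%.

4.133%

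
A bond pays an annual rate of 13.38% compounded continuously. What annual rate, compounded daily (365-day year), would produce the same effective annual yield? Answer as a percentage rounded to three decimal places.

EAR under continuous compounding: e^0.1338 − 1 = 0.143164.
Solve (1 + r/365)^365 = 1.143164: r/365 = 1.143164^(1/365) − 1 = 0.000367, so r = 0.133825 = 13.382%.

13.382%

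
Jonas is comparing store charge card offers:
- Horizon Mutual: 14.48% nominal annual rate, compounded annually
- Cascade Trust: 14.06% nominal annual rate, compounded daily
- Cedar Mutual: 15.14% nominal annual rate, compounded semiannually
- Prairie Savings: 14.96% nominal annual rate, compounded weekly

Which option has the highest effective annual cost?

Prairie Savings

Horizon Mutual: compounded annually, EAR = 14.480%
Cascade Trust: (1 + 0.1406/365)^365 − 1 = 15.093%
Cedar Mutual: (1 + 0.1514/2)^2 − 1 = 15.713%
Prairie Savings: (1 + 0.1496/52)^52 − 1 = 16.112%
The highest effective annual rate is Prairie Savings at 16.112%.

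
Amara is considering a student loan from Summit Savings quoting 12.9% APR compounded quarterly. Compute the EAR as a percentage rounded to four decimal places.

13.5376%

EAR = (1 + 0.129/4)^4 − 1.
= (1 + 0.032250)^4 − 1 = 1.135376 − 1 = 13.5376%.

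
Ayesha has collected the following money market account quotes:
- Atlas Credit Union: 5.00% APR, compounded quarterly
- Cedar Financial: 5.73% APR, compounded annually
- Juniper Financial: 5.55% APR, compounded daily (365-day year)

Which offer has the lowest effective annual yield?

Atlas Credit Union

Atlas Credit Union: (1 + 0.0500/4)^4 − 1 = 5.095%
Cedar Financial: compounded annually, EAR = 5.730%
Juniper Financial: (1 + 0.0555/365)^365 − 1 = 5.706%
The lowest effective annual rate is Atlas Credit Union at 5.095%.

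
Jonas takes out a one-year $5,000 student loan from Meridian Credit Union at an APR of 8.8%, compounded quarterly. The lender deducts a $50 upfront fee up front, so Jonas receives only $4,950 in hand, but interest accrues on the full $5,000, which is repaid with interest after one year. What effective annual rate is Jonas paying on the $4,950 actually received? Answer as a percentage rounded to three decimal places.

10.197%

Amount owed after one year: 5,000 × (1 + 0.088/4)^4 = 5,000 × 1.090947 = $5,454.73.
Effective rate on net proceeds: 5,454.73 / 4,950 − 1 = 0.101966 = 10.197%.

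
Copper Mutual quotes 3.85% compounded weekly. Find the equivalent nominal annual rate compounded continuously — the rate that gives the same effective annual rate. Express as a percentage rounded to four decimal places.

EAR = (1 + 0.0385/52)^52 − 1 = 0.039236.
Equivalent continuous rate: r = ln(1 + 0.039236) = 0.038486 = 3.8486%.

3.8486%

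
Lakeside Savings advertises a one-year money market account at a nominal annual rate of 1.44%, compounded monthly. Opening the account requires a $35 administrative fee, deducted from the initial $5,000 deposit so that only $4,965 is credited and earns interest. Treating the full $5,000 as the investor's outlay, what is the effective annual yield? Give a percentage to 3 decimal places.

0.739%

Value after one year: 4,965 × (1 + 0.0144/12)^12 = 4,965 × 1.014495 = $5,036.97.
Effective yield on the $5,000 outlay: 5,036.97 / 5,000 − 1 = 0.007394 = 0.739%.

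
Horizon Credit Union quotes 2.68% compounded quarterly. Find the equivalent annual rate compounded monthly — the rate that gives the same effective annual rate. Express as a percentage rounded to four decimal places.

2.6740%

EAR = (1 + 0.0268/4)^4 − 1 = 0.027071.
Solve (1 + r/12)^12 = 1.027071: r/12 = 1.027071^(1/12) − 1 = 0.002228, so r = 0.026740 = 2.6740%.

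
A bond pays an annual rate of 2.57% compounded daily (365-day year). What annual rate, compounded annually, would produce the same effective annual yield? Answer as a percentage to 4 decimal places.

EAR = (1 + 0.0257/365)^365 − 1 = 0.026032.
Compounded annually, the equivalent nominal rate is the EAR itself: 2.6032%.

2.6032%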